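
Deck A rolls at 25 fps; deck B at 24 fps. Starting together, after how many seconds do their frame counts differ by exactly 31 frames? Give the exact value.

31 seconds

The gap grows by |24 − 25| = 1 frame per second.
Time for a 31-frame gap: 31 ÷ (1) = 31 s.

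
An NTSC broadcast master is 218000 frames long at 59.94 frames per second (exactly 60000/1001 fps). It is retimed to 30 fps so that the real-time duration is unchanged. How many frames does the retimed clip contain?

Target frames = source frames × (target rate / source rate) = 218000 × (30)/(60000/1001) = 218000 × 1001/2000 = 109109.

109109 frames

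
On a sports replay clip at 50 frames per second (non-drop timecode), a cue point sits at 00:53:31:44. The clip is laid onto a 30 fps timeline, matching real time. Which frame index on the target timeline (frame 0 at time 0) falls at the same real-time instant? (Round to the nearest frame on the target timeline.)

Source frame index: (0×3600 + 53×60 + 31) × 50 + 44 = 160594.
Real time: 160594 / (50) = 80297/25 s.
Target frame: (80297/25) × (30) = 481782/5 ≈ 96356.400 → 96356.

frame 96356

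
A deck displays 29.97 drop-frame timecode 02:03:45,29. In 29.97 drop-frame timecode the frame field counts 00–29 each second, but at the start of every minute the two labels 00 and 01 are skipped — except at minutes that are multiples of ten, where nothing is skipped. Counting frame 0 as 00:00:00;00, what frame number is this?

As if non-drop at 30 labels/s: (2 × 3600 + 3 × 60 + 45) × 30 + 29 = 222779.
Minute boundaries passed: 123; those not divisible by 10: 123 − 12 = 111; dropped labels = 2 × 111 = 222.
Actual frame index = 222779 − 222 = 222557.

222557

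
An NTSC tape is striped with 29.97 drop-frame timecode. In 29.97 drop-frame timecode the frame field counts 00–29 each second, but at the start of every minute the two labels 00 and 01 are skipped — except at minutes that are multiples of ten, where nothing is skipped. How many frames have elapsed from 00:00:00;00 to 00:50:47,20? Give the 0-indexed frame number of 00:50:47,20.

As if non-drop at 30 labels/s: (0 × 3600 + 50 × 60 + 47) × 30 + 20 = 91430.
Minute boundaries passed: 50; those not divisible by 10: 50 − 5 = 45; dropped labels = 2 × 45 = 90.
Actual frame index = 91430 − 90 = 91340.

91340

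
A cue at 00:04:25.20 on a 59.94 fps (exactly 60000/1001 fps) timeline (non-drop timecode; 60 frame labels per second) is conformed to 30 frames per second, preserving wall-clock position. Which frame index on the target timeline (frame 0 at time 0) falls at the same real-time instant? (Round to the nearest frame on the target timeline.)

frame 7968

Source frame index: (0×3600 + 4×60 + 25) × 60 + 20 = 15920.
Real time: 15920 / (60000/1001) = 199199/750 s.
Target frame: (199199/750) × (30) = 199199/25 ≈ 7967.960 → 7968.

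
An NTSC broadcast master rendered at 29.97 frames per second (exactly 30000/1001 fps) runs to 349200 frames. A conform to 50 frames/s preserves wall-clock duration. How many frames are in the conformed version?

582582 frames

Target frames = source frames × (target rate / source rate) = 349200 × (50)/(30000/1001) = 349200 × 1001/600 = 582582.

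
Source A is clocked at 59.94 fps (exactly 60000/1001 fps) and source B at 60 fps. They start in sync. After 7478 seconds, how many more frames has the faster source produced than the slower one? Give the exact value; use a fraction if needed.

448680/1001 frames

A emits 60000/1001 × 7478 = 448680000/1001 frames; B emits 60 × 7478 = 448680.
Difference = 448680/1001 frames (≈ 448.2318); B is ahead of A.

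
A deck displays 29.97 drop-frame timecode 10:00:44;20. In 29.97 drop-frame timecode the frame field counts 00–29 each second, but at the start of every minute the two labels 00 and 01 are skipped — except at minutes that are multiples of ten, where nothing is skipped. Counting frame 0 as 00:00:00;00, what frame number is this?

As if non-drop at 30 labels/s: (10 × 3600 + 0 × 60 + 44) × 30 + 20 = 1081340.
Minute boundaries passed: 600; those not divisible by 10: 600 − 60 = 540; dropped labels = 2 × 540 = 1080.
Actual frame index = 1081340 − 1080 = 1080260.

1080260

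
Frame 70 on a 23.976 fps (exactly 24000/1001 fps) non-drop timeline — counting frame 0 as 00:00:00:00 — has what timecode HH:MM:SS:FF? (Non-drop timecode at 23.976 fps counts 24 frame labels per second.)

00:00:02:22

70 ÷ 24 = 2 full seconds, remainder 22 frames.
2 s = 0 h 0 min 2 s.
Timecode: 00:00:02:22.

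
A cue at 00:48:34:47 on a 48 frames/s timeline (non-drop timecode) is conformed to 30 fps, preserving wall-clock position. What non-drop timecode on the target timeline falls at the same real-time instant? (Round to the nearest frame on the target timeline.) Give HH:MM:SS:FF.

00:48:34:29

Source frame index: (0×3600 + 48×60 + 34) × 48 + 47 = 139919.
Real time: 139919 / (48) = 139919/48 s.
Target frame: (139919/48) × (30) = 699595/8 ≈ 87449.375 → 87449.
At 30 labels/s: frame 87449 → 00:48:34:29.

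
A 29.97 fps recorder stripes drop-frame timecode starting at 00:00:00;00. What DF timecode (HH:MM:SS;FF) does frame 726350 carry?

06:43:55;26

Each 10-minute DF block holds 10 × 60 × 30 − 9 × 2 = 17982 frames. 726350 ÷ 17982 → 40 full blocks, remainder 7070.
Within the partial block the first minute is 1800 frames and each further minute 1798, so 3 further minute boundaries passed. Total skipped labels = 18 × 40 + 2 × 3 = 726.
Non-drop label index = 726350 + 726 = 727076; at 30 labels/s that is 06:43:55:26, i.e. DF 06:43:55;26.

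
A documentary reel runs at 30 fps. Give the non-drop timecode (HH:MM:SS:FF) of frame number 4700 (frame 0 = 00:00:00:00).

00:02:36:20

4700 ÷ 30 = 156 full seconds, remainder 20 frames.
156 s = 0 h 2 min 36 s.
Timecode: 00:02:36:20.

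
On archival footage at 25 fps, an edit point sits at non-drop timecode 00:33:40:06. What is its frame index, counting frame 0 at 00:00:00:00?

frame 50506

Total seconds to the label: (0 × 3600 + 33 × 60 + 40) = 2020.
Frame index = 2020 × 25 + 6 = 50506.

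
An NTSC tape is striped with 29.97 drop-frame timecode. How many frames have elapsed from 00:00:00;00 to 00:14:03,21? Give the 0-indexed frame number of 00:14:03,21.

25285

Complete 10-minute blocks: 1, each 17982 frames → 17982.
Remaining 4 whole minutes in the current block: 1800 + 3 × 1798 = 7194 frames.
Within the current minute: 3 × 30 + 21 − 2 = 109 (labels ;00/;01 skipped at this minute). Total = 17982 + 7194 + 109 = 25285.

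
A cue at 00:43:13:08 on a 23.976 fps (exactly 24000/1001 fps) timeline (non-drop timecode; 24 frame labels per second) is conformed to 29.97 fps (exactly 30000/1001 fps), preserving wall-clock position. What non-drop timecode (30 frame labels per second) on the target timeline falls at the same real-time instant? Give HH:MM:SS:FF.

00:43:13:10

Source frame index: (0×3600 + 43×60 + 13) × 24 + 8 = 62240.
Real time: 62240 / (24000/1001) = 389389/150 s.
Target frame: (389389/150) × (30000/1001) = 77800.
At 30 labels/s: frame 77800 → 00:43:13:10.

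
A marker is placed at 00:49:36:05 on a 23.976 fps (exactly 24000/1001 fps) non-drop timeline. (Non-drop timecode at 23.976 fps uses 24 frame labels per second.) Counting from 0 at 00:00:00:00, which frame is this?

Total seconds to the label: (0 × 3600 + 49 × 60 + 36) = 2976.
Frame index = 2976 × 24 + 5 = 71429.

71429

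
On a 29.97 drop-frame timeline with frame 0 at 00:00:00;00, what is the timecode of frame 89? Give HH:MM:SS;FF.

Each 10-minute DF block holds 10 × 60 × 30 − 9 × 2 = 17982 frames. 89 ÷ 17982 → 0 full blocks, remainder 89.
Within the partial block the first minute is 1800 frames and each further minute 1798, so 0 further minute boundaries passed. Total skipped labels = 18 × 0 + 2 × 0 = 0.
Non-drop label index = 89 + 0 = 89; at 30 labels/s that is 00:00:02:29, i.e. DF 00:00:02;29.

00:00:02;29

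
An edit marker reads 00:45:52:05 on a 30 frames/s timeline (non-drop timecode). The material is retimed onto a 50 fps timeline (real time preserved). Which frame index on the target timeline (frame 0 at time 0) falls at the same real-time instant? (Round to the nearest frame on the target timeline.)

Source frame index: (0×3600 + 45×60 + 52) × 30 + 5 = 82565.
Real time: 82565 / (30) = 16513/6 s.
Target frame: (16513/6) × (50) = 412825/3 ≈ 137608.333 → 137608.

frame 137608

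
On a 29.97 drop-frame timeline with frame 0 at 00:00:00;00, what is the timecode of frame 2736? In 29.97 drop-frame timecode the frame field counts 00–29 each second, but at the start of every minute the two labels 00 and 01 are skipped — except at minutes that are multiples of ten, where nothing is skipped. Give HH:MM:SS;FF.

Ten DF minutes hold 17982 frames, so frame 2736 lies in block 0 (frames 0–17981) with 2736 frames into that block.
The block's first minute is 1800 frames and the rest 1798 each; 2736 frames reaches minute 1, so 0 × 18 + 1 × 2 = 2 labels have been skipped so far.
Adding those back, label number 2736 + 2 = 2738 at 30 labels/s is 91 s + 8 f = 0 h 1 min 31 s frame 8, i.e. 00:01:31;08.

00:01:31;08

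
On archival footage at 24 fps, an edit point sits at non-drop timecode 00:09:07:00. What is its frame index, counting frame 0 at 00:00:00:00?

Total seconds to the label: (0 × 3600 + 9 × 60 + 7) = 547.
Frame index = 547 × 24 + 0 = 13128.

13128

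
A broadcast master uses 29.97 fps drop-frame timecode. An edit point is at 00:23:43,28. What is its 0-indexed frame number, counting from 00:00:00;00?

As if non-drop at 30 labels/s: (0 × 3600 + 23 × 60 + 43) × 30 + 28 = 42718.
Minute boundaries passed: 23; those not divisible by 10: 23 − 2 = 21; dropped labels = 2 × 21 = 42.
Actual frame index = 42718 − 42 = 42676.

42676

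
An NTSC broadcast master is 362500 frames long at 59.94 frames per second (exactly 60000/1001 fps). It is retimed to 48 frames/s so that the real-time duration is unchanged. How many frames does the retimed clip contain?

290290 frames

Target frames = source frames × (target rate / source rate) = 362500 × (48)/(60000/1001) = 362500 × 1001/1250 = 290290.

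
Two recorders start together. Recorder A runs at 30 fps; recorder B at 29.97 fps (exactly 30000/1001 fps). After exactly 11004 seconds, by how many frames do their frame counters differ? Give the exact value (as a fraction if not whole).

47160/143 frames

A emits 30 × 11004 = 330120 frames; B emits 30000/1001 × 11004 = 47160000/143.
Difference = 47160/143 frames (≈ 329.7902); B is behind A.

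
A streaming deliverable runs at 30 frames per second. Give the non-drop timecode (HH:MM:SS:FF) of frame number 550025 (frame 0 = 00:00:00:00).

05:05:34:05

550025 ÷ 30 = 18334 full seconds, remainder 5 frames.
18334 s = 5 h 5 min 34 s.
Timecode: 05:05:34:05.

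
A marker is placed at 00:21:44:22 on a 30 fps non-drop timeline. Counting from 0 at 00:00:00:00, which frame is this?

39142

Total seconds to the label: (0 × 3600 + 21 × 60 + 44) = 1304.
Frame index = 1304 × 30 + 22 = 39142.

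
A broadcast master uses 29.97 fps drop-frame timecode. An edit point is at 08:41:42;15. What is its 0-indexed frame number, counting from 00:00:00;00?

938137

As if non-drop at 30 labels/s: (8 × 3600 + 41 × 60 + 42) × 30 + 15 = 939075.
Minute boundaries passed: 521; those not divisible by 10: 521 − 52 = 469; dropped labels = 2 × 469 = 938.
Actual frame index = 939075 − 938 = 938137.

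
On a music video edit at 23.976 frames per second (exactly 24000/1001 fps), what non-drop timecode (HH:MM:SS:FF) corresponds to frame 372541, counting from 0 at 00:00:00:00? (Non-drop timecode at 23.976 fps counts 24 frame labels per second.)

372541 ÷ 24 = 15522 full seconds, remainder 13 frames.
15522 s = 4 h 18 min 42 s.
Timecode: 04:18:42:13.

04:18:42:13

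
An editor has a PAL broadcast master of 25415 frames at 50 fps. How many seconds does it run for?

508.3 seconds

Running time = 25415 / (50) = 508.3 s.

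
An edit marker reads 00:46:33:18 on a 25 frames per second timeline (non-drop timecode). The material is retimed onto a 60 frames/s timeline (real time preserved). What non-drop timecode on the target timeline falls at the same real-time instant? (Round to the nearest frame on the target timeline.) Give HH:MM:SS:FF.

Source frame index: (0×3600 + 46×60 + 33) × 25 + 18 = 69843.
Real time: 69843 / (25) = 69843/25 s.
Target frame: (69843/25) × (60) = 838116/5 ≈ 167623.200 → 167623.
At 60 labels/s: frame 167623 → 00:46:33:43.

00:46:33:43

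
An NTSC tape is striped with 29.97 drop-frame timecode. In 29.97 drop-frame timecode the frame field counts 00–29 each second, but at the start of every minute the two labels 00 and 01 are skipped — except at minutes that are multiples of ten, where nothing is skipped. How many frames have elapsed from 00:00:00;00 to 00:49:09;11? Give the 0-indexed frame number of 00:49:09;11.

88391

As if non-drop at 30 labels/s: (0 × 3600 + 49 × 60 + 9) × 30 + 11 = 88481.
Minute boundaries passed: 49; those not divisible by 10: 49 − 4 = 45; dropped labels = 2 × 45 = 90.
Actual frame index = 88481 − 90 = 88391.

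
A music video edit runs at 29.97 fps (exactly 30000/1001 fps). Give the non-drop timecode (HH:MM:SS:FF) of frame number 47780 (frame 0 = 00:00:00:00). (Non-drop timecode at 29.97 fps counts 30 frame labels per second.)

47780 ÷ 30 = 1592 full seconds, remainder 20 frames.
1592 s = 0 h 26 min 32 s.
Timecode: 00:26:32:20.

00:26:32:20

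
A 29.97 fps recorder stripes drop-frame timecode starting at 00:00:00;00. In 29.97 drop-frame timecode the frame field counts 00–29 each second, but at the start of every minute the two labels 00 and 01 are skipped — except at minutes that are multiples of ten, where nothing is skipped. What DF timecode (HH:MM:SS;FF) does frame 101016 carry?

Each 10-minute DF block holds 10 × 60 × 30 − 9 × 2 = 17982 frames. 101016 ÷ 17982 → 5 full blocks, remainder 11106.
Within the partial block the first minute is 1800 frames and each further minute 1798, so 6 further minute boundaries passed. Total skipped labels = 18 × 5 + 2 × 6 = 102.
Non-drop label index = 101016 + 102 = 101118; at 30 labels/s that is 00:56:10:18, i.e. DF 00:56:10;18.

00:56:10;18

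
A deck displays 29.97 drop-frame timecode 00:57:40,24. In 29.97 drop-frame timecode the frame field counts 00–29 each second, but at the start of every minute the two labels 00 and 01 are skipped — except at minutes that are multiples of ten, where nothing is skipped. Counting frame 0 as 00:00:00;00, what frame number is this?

As if non-drop at 30 labels/s: (0 × 3600 + 57 × 60 + 40) × 30 + 24 = 103824.
Minute boundaries passed: 57; those not divisible by 10: 57 − 5 = 52; dropped labels = 2 × 52 = 104.
Actual frame index = 103824 − 104 = 103720.

103720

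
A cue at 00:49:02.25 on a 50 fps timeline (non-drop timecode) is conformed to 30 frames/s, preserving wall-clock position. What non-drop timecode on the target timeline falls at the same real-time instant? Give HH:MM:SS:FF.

Source frame index: (0×3600 + 49×60 + 2) × 50 + 25 = 147125.
Real time: 147125 / (50) = 5885/2 s.
Target frame: (5885/2) × (30) = 88275.
At 30 labels/s: frame 88275 → 00:49:02:15.

00:49:02:15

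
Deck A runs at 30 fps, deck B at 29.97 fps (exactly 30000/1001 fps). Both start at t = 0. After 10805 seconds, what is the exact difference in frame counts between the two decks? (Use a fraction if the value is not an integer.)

324150/1001 frames

A emits 30 × 10805 = 324150 frames; B emits 30000/1001 × 10805 = 324150000/1001.
Difference = 324150/1001 frames (≈ 323.8262); B is behind A.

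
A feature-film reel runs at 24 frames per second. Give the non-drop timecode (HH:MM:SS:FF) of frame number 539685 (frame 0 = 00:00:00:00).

539685 ÷ 24 = 22486 full seconds, remainder 21 frames.
22486 s = 6 h 14 min 46 s.
Timecode: 06:14:46:21.

06:14:46:21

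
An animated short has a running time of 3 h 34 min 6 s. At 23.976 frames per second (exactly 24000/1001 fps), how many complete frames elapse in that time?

3 h 34 min 6 s = 12846 s.
Frames = 12846 × 24000/1001 = 308304000/1001 ≈ 307996.0040.
Complete frames: 307996.

307996 frames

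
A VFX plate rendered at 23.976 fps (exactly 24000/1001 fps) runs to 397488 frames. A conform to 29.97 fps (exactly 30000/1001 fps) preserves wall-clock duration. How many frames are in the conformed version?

496860 frames

Target frames = source frames × (target rate / source rate) = 397488 × (30000/1001)/(24000/1001) = 397488 × 5/4 = 496860.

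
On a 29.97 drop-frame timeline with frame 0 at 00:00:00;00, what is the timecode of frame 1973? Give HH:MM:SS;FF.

00:01:05;25

Each 10-minute DF block holds 10 × 60 × 30 − 9 × 2 = 17982 frames. 1973 ÷ 17982 → 0 full blocks, remainder 1973.
Within the partial block the first minute is 1800 frames and each further minute 1798, so 1 further minute boundary passed. Total skipped labels = 18 × 0 + 2 × 1 = 2.
Non-drop label index = 1973 + 2 = 1975; at 30 labels/s that is 00:01:05:25, i.e. DF 00:01:05;25.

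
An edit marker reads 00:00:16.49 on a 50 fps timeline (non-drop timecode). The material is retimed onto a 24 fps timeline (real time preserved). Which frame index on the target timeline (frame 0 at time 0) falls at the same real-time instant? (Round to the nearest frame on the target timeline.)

Source frame index: (0×3600 + 0×60 + 16) × 50 + 49 = 849.
Real time: 849 / (50) = 849/50 s.
Target frame: (849/50) × (24) = 10188/25 ≈ 407.520 → 408.

frame 408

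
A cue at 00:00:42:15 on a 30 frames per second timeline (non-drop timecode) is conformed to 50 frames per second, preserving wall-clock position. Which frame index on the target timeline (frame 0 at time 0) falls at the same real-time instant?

frame 2125

Source frame index: (0×3600 + 0×60 + 42) × 30 + 15 = 1275.
Real time: 1275 / (30) = 85/2 s.
Target frame: (85/2) × (50) = 2125.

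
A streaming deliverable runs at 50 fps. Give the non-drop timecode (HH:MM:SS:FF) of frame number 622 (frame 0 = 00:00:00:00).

00:00:12:22

622 ÷ 50 = 12 full seconds, remainder 22 frames.
12 s = 0 h 0 min 12 s.
Timecode: 00:00:12:22.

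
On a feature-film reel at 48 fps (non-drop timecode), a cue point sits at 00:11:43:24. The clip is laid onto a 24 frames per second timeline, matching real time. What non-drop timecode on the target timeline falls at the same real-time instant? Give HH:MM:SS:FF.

00:11:43:12

Source frame index: (0×3600 + 11×60 + 43) × 48 + 24 = 33768.
Real time: 33768 / (48) = 1407/2 s.
Target frame: (1407/2) × (24) = 16884.
At 24 labels/s: frame 16884 → 00:11:43:12.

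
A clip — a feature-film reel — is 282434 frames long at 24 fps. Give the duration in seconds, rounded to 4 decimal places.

Running time = 282434 × 1/24 = 141217/12 s ≈ 11768.0833 s.

11768.0833 seconds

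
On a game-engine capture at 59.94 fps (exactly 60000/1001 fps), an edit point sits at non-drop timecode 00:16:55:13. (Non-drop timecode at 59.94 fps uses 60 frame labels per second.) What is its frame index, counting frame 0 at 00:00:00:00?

60913

Total seconds to the label: (0 × 3600 + 16 × 60 + 55) = 1015.
Frame index = 1015 × 60 + 13 = 60913.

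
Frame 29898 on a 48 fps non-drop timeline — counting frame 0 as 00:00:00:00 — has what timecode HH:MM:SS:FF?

29898 ÷ 48 = 622 full seconds, remainder 42 frames.
622 s = 0 h 10 min 22 s.
Timecode: 00:10:22:42.

00:10:22:42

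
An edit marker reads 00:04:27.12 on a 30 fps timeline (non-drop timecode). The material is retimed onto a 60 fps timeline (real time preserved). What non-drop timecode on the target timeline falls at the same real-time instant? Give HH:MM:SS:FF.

00:04:27:24

Source frame index: (0×3600 + 4×60 + 27) × 30 + 12 = 8022.
Real time: 8022 / (30) = 1337/5 s.
Target frame: (1337/5) × (60) = 16044.
At 60 labels/s: frame 16044 → 00:04:27:24.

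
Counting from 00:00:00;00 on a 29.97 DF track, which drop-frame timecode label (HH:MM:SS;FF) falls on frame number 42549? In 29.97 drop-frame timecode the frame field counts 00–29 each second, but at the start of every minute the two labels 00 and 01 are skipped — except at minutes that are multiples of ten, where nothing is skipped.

Each 10-minute DF block holds 10 × 60 × 30 − 9 × 2 = 17982 frames. 42549 ÷ 17982 → 2 full blocks, remainder 6585.
Within the partial block the first minute is 1800 frames and each further minute 1798, so 3 further minute boundaries passed. Total skipped labels = 18 × 2 + 2 × 3 = 42.
Non-drop label index = 42549 + 42 = 42591; at 30 labels/s that is 00:23:39:21, i.e. DF 00:23:39;21.

00:23:39;21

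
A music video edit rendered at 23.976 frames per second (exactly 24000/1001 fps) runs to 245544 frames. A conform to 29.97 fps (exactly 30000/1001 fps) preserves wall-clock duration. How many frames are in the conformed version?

306930 frames

Target frames = source frames × (target rate / source rate) = 245544 × (30000/1001)/(24000/1001) = 245544 × 5/4 = 306930.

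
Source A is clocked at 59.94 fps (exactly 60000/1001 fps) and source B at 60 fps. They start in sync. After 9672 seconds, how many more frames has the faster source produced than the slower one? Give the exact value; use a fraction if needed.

44640/77 frames

A emits 60000/1001 × 9672 = 44640000/77 frames; B emits 60 × 9672 = 580320.
Difference = 44640/77 frames (≈ 579.7403); B is ahead of A.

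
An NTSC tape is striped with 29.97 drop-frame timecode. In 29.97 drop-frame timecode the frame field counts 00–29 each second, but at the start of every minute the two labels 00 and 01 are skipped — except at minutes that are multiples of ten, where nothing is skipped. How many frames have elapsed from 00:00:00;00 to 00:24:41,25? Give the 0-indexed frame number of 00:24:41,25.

44411

Complete 10-minute blocks: 2, each 17982 frames → 35964.
Remaining 4 whole minutes in the current block: 1800 + 3 × 1798 = 7194 frames.
Within the current minute: 41 × 30 + 25 − 2 = 1253 (labels ;00/;01 skipped at this minute). Total = 35964 + 7194 + 1253 = 44411.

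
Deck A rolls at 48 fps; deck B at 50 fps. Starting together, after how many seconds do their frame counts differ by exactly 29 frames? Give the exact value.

The gap grows by |50 − 48| = 2 frames per second.
Time for a 29-frame gap: 29 ÷ (2) = 14.5 s.

14.5 seconds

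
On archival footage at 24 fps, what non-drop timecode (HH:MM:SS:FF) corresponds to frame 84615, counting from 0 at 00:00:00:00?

84615 ÷ 24 = 3525 full seconds, remainder 15 frames.
3525 s = 0 h 58 min 45 s.
Timecode: 00:58:45:15.

00:58:45:15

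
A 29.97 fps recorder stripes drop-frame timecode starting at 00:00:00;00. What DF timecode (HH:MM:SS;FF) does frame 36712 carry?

Ten DF minutes hold 17982 frames, so frame 36712 lies in block 2 (frames 35964–53945) with 748 frames into that block.
The block's first minute is 1800 frames and the rest 1798 each; 748 frames reaches minute 0, so 2 × 18 + 0 × 2 = 36 labels have been skipped so far.
Adding those back, label number 36712 + 36 = 36748 at 30 labels/s is 1224 s + 28 f = 0 h 20 min 24 s frame 28, i.e. 00:20:24;28.

00:20:24;28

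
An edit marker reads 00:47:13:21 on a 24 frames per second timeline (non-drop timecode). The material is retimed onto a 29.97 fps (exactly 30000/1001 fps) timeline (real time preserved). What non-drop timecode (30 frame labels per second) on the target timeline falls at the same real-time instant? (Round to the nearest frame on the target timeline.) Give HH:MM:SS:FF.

00:47:11:01

Source frame index: (0×3600 + 47×60 + 13) × 24 + 21 = 68013.
Real time: 68013 / (24) = 22671/8 s.
Target frame: (22671/8) × (30000/1001) = 7728750/91 ≈ 84931.319 → 84931.
At 30 labels/s: frame 84931 → 00:47:11:01.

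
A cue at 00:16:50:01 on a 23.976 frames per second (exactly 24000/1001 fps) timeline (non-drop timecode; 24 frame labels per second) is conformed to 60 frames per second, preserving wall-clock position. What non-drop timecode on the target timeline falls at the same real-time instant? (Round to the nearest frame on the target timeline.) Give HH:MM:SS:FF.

00:16:51:03

Source frame index: (0×3600 + 16×60 + 50) × 24 + 1 = 24241.
Real time: 24241 / (24000/1001) = 24265241/24000 s.
Target frame: (24265241/24000) × (60) = 24265241/400 ≈ 60663.103 → 60663.
At 60 labels/s: frame 60663 → 00:16:51:03.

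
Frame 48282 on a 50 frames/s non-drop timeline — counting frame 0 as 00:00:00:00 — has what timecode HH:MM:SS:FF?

48282 ÷ 50 = 965 full seconds, remainder 32 frames.
965 s = 0 h 16 min 5 s.
Timecode: 00:16:05:32.

00:16:05:32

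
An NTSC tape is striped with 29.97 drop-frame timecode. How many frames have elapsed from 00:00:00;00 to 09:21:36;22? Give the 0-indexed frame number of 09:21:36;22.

1009892

As if non-drop at 30 labels/s: (9 × 3600 + 21 × 60 + 36) × 30 + 22 = 1010902.
Minute boundaries passed: 561; those not divisible by 10: 561 − 56 = 505; dropped labels = 2 × 505 = 1010.
Actual frame index = 1010902 − 1010 = 1009892.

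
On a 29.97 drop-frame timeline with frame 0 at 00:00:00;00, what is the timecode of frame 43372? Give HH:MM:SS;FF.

00:24:07;06

Ten DF minutes hold 17982 frames, so frame 43372 lies in block 2 (frames 35964–53945) with 7408 frames into that block.
The block's first minute is 1800 frames and the rest 1798 each; 7408 frames reaches minute 4, so 2 × 18 + 4 × 2 = 44 labels have been skipped so far.
Adding those back, label number 43372 + 44 = 43416 at 30 labels/s is 1447 s + 6 f = 0 h 24 min 7 s frame 6, i.e. 00:24:07;06.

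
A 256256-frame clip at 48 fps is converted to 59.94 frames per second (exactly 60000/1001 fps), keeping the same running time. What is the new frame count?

320000 frames

Target frames = source frames × (target rate / source rate) = 256256 × (60000/1001)/(48) = 256256 × 1250/1001 = 320000.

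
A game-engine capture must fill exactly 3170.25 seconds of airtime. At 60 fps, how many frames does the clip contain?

Frames = 3170.25 × 60 = 190215.

190215 frames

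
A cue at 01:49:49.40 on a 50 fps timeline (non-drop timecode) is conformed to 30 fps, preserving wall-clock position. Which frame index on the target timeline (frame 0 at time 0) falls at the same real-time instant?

Source frame index: (1×3600 + 49×60 + 49) × 50 + 40 = 329490.
Real time: 329490 / (50) = 32949/5 s.
Target frame: (32949/5) × (30) = 197694.

frame 197694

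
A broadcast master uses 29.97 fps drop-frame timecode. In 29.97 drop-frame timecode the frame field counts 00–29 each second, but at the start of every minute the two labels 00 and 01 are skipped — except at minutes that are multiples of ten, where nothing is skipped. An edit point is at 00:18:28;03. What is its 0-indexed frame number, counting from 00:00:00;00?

33209

Complete 10-minute blocks: 1, each 17982 frames → 17982.
Remaining 8 whole minutes in the current block: 1800 + 7 × 1798 = 14386 frames.
Within the current minute: 28 × 30 + 3 − 2 = 841 (labels ;00/;01 skipped at this minute). Total = 17982 + 14386 + 841 = 33209.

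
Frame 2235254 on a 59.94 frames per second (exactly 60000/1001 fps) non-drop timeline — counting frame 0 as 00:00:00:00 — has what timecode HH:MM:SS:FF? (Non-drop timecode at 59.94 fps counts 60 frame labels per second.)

2235254 ÷ 60 = 37254 full seconds, remainder 14 frames.
37254 s = 10 h 20 min 54 s.
Timecode: 10:20:54:14.

10:20:54:14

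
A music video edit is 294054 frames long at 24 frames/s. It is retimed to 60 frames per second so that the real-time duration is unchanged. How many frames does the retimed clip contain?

735135 frames

Frames at target rate = 294054 × (60) / (24) = 735135.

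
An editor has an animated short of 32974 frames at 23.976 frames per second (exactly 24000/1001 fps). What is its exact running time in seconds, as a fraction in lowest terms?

16503487/12000 seconds

Running time = 32974 ÷ (24000/1001) = 32974 × 1001/24000 = 16503487/12000 s.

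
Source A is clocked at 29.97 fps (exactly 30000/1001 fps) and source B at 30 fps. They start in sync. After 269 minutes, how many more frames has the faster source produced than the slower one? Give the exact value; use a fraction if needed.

269 min = 16140 s.
A emits 30000/1001 × 16140 = 484200000/1001 frames; B emits 30 × 16140 = 484200.
Difference = 484200/1001 frames (≈ 483.7163); B is ahead of A.

484200/1001 frames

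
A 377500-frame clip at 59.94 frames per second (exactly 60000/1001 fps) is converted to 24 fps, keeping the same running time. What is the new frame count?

151151 frames

Target frames = source frames × (target rate / source rate) = 377500 × (24)/(60000/1001) = 377500 × 1001/2500 = 151151.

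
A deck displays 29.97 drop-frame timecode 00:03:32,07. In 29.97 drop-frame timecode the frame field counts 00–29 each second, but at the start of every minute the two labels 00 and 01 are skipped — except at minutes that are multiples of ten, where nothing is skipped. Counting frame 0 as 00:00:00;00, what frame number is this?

As if non-drop at 30 labels/s: (0 × 3600 + 3 × 60 + 32) × 30 + 7 = 6367.
Minute boundaries passed: 3; those not divisible by 10: 3 − 0 = 3; dropped labels = 2 × 3 = 6.
Actual frame index = 6367 − 6 = 6361.

6361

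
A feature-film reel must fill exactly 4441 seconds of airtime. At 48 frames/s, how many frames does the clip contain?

Frames = 4441 × 48 = 213168.

213168 frames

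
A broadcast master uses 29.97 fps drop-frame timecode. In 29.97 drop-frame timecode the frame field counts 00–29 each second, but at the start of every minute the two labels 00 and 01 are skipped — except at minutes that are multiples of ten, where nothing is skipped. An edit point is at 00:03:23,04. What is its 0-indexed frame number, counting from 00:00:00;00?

As if non-drop at 30 labels/s: (0 × 3600 + 3 × 60 + 23) × 30 + 4 = 6094.
Minute boundaries passed: 3; those not divisible by 10: 3 − 0 = 3; dropped labels = 2 × 3 = 6.
Actual frame index = 6094 − 6 = 6088.

6088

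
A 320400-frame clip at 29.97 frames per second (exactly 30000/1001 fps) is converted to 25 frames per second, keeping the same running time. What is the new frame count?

267267 frames

Target frames = source frames × (target rate / source rate) = 320400 × (25)/(30000/1001) = 320400 × 1001/1200 = 267267.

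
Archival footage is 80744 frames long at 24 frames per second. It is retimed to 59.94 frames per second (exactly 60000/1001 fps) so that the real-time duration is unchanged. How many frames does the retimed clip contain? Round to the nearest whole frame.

Frames at target rate = 80744 × (60000/1001) / (24) = 201860000/1001 ≈ 201658.342.
Nearest whole frame: 201658.

201658 frames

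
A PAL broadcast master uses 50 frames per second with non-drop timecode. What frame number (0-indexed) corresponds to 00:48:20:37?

145037

Total seconds to the label: (0 × 3600 + 48 × 60 + 20) = 2900.
Frame index = 2900 × 50 + 37 = 145037.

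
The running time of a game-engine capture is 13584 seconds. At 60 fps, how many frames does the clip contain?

Frames = 13584 × 60 = 815040.

815040 frames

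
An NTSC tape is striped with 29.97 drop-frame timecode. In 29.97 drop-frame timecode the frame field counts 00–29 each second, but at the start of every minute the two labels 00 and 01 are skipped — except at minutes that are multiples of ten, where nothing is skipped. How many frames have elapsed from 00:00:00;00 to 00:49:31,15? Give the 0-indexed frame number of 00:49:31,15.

89055

As if non-drop at 30 labels/s: (0 × 3600 + 49 × 60 + 31) × 30 + 15 = 89145.
Minute boundaries passed: 49; those not divisible by 10: 49 − 4 = 45; dropped labels = 2 × 45 = 90.
Actual frame index = 89145 − 90 = 89055.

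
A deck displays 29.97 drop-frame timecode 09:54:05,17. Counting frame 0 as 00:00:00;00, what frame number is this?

Complete 10-minute blocks: 59, each 17982 frames → 1060938.
Remaining 4 whole minutes in the current block: 1800 + 3 × 1798 = 7194 frames.
Within the current minute: 5 × 30 + 17 − 2 = 165 (labels ;00/;01 skipped at this minute). Total = 1060938 + 7194 + 165 = 1068297.

1068297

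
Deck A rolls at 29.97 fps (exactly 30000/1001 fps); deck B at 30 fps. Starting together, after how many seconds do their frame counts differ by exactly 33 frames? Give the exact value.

The gap grows by |30 − 30000/1001| = 30/1001 frames per second.
Time for a 33-frame gap: 33 ÷ (30/1001) = 1101.1 s.

1101.1 seconds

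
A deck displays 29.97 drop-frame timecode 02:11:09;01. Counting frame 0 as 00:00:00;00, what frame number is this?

235835

Complete 10-minute blocks: 13, each 17982 frames → 233766.
Remaining 1 whole minute in the current block: 1800 + 0 × 1798 = 1800 frames.
Within the current minute: 9 × 30 + 1 − 2 = 269 (labels ;00/;01 skipped at this minute). Total = 233766 + 1800 + 269 = 235835.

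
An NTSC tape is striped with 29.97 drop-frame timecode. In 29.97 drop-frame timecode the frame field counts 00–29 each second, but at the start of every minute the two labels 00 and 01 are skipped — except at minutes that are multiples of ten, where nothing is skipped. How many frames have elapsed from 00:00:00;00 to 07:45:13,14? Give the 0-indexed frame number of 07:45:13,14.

836566

As if non-drop at 30 labels/s: (7 × 3600 + 45 × 60 + 13) × 30 + 14 = 837404.
Minute boundaries passed: 465; those not divisible by 10: 465 − 46 = 419; dropped labels = 2 × 419 = 838.
Actual frame index = 837404 − 838 = 836566.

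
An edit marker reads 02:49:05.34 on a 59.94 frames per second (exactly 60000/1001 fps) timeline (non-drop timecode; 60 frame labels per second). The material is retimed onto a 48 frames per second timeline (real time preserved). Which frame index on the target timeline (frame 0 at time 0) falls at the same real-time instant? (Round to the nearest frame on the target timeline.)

frame 487474

Source frame index: (2×3600 + 49×60 + 5) × 60 + 34 = 608734.
Real time: 608734 / (60000/1001) = 304671367/30000 s.
Target frame: (304671367/30000) × (48) = 304671367/625 ≈ 487474.187 → 487474.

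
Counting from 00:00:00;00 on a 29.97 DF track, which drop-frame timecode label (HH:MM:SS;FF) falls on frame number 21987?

00:12:13;19

Ten DF minutes hold 17982 frames, so frame 21987 lies in block 1 (frames 17982–35963) with 4005 frames into that block.
The block's first minute is 1800 frames and the rest 1798 each; 4005 frames reaches minute 2, so 1 × 18 + 2 × 2 = 22 labels have been skipped so far.
Adding those back, label number 21987 + 22 = 22009 at 30 labels/s is 733 s + 19 f = 0 h 12 min 13 s frame 19, i.e. 00:12:13;19.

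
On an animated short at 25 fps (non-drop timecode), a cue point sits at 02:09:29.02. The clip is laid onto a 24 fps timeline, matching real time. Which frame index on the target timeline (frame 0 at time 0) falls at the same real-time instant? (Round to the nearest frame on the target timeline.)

Source frame index: (2×3600 + 9×60 + 29) × 25 + 2 = 194227.
Real time: 194227 / (25) = 194227/25 s.
Target frame: (194227/25) × (24) = 4661448/25 ≈ 186457.920 → 186458.

frame 186458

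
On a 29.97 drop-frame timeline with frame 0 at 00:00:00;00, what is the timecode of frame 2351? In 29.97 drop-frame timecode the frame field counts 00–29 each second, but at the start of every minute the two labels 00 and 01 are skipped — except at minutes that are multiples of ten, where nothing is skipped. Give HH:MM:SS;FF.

Ten DF minutes hold 17982 frames, so frame 2351 lies in block 0 (frames 0–17981) with 2351 frames into that block.
The block's first minute is 1800 frames and the rest 1798 each; 2351 frames reaches minute 1, so 0 × 18 + 1 × 2 = 2 labels have been skipped so far.
Adding those back, label number 2351 + 2 = 2353 at 30 labels/s is 78 s + 13 f = 0 h 1 min 18 s frame 13, i.e. 00:01:18;13.

00:01:18;13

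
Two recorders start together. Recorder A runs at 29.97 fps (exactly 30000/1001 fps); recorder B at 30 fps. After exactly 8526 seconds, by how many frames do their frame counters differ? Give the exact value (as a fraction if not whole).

A emits 30000/1001 × 8526 = 36540000/143 frames; B emits 30 × 8526 = 255780.
Difference = 36540/143 frames (≈ 255.5245); B is ahead of A.

36540/143 frames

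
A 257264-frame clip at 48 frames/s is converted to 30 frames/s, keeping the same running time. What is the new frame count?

160790 frames

Target frames = source frames × (target rate / source rate) = 257264 × (30)/(48) = 257264 × 5/8 = 160790.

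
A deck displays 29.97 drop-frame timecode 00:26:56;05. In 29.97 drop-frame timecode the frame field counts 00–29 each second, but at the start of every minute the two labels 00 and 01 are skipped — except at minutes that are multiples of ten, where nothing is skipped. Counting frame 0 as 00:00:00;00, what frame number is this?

48437

Complete 10-minute blocks: 2, each 17982 frames → 35964.
Remaining 6 whole minutes in the current block: 1800 + 5 × 1798 = 10790 frames.
Within the current minute: 56 × 30 + 5 − 2 = 1683 (labels ;00/;01 skipped at this minute). Total = 35964 + 10790 + 1683 = 48437.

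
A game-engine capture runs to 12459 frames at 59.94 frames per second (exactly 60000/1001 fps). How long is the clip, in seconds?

Running time = 12459 / (60000/1001) = 207.85765 s.

207.85765 seconds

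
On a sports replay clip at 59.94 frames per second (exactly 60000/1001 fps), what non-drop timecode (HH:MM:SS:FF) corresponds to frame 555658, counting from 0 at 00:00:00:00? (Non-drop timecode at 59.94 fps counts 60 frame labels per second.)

02:34:20:58

555658 ÷ 60 = 9260 full seconds, remainder 58 frames.
9260 s = 2 h 34 min 20 s.
Timecode: 02:34:20:58.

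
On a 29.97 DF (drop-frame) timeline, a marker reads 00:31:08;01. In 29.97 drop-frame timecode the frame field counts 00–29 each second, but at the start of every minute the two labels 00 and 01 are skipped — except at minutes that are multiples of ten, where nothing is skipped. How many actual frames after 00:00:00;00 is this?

55985

As if non-drop at 30 labels/s: (0 × 3600 + 31 × 60 + 8) × 30 + 1 = 56041.
Minute boundaries passed: 31; those not divisible by 10: 31 − 3 = 28; dropped labels = 2 × 28 = 56.
Actual frame index = 56041 − 56 = 55985.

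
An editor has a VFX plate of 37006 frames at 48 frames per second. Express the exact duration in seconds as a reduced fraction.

18503/24 seconds

Running time = 37006 ÷ (48) = 37006 × 1/48 = 18503/24 s.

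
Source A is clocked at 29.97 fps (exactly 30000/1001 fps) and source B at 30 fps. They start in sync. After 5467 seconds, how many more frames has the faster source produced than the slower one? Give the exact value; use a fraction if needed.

2130/13 frames

A emits 30000/1001 × 5467 = 2130000/13 frames; B emits 30 × 5467 = 164010.
Difference = 2130/13 frames (≈ 163.8462); B is ahead of A.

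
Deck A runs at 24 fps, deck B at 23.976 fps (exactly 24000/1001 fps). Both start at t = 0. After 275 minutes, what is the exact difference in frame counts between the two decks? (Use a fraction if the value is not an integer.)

36000/91 frames

275 min = 16500 s.
A emits 24 × 16500 = 396000 frames; B emits 24000/1001 × 16500 = 36000000/91.
Difference = 36000/91 frames (≈ 395.6044); B is behind A.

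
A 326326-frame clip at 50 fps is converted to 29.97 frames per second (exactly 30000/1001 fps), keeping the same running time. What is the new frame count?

Target frames = source frames × (target rate / source rate) = 326326 × (30000/1001)/(50) = 326326 × 600/1001 = 195600.

195600 frames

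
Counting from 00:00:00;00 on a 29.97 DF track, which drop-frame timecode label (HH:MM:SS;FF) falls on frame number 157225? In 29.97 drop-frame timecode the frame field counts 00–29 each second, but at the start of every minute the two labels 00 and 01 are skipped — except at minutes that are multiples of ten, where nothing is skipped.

01:27:26;03

Each 10-minute DF block holds 10 × 60 × 30 − 9 × 2 = 17982 frames. 157225 ÷ 17982 → 8 full blocks, remainder 13369.
Within the partial block the first minute is 1800 frames and each further minute 1798, so 7 further minute boundaries passed. Total skipped labels = 18 × 8 + 2 × 7 = 158.
Non-drop label index = 157225 + 158 = 157383; at 30 labels/s that is 01:27:26:03, i.e. DF 01:27:26;03.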